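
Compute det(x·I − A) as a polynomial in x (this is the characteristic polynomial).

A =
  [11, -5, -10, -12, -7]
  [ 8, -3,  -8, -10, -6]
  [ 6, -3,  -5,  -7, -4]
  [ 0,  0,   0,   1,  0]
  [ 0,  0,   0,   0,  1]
x^5 - 5*x^4 + 10*x^3 - 10*x^2 + 5*x - 1

Expanding det(x·I − A) (e.g. by cofactor expansion or by noting that A is similar to its Jordan form J, which has the same characteristic polynomial as A) gives
  χ_A(x) = x^5 - 5*x^4 + 10*x^3 - 10*x^2 + 5*x - 1
which factors as (x - 1)^5. The eigenvalues (with algebraic multiplicities) are λ = 1 with multiplicity 5.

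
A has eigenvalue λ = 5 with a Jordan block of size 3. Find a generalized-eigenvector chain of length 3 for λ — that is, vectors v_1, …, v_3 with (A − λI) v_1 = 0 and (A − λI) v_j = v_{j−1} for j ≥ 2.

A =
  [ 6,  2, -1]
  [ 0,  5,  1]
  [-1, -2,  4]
A Jordan chain for λ = 5 of length 3:
v_1 = (2, -1, 0)ᵀ
v_2 = (1, 0, -1)ᵀ
v_3 = (1, 0, 0)ᵀ

Let N = A − (5)·I. We want v_3 with N^3 v_3 = 0 but N^2 v_3 ≠ 0; then v_{j-1} := N · v_j for j = 3, …, 2.

Pick v_3 = (1, 0, 0)ᵀ.
Then v_2 = N · v_3 = (1, 0, -1)ᵀ.
Then v_1 = N · v_2 = (2, -1, 0)ᵀ.

Sanity check: (A − (5)·I) v_1 = (0, 0, 0)ᵀ = 0. ✓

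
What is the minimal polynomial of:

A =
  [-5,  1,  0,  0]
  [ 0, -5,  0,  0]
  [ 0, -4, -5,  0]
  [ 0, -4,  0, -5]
x^2 + 10*x + 25

The characteristic polynomial is χ_A(x) = (x + 5)^4, so the eigenvalues are known. The minimal polynomial is
  m_A(x) = Π_λ (x − λ)^{k_λ}
where k_λ is the size of the *largest* Jordan block for λ (equivalently, the smallest k with (A − λI)^k v = 0 for every generalised eigenvector v of λ).

  λ = -5: largest Jordan block has size 2, contributing (x + 5)^2

So m_A(x) = (x + 5)^2 = x^2 + 10*x + 25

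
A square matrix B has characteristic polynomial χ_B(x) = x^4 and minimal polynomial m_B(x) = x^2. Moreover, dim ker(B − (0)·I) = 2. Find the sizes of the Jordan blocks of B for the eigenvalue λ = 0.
Block sizes for λ = 0: [2, 2]

Step 1 — from the characteristic polynomial, algebraic multiplicity of λ = 0 is 4. From dim ker(B − (0)·I) = 2, there are exactly 2 Jordan blocks for λ = 0.
Step 2 — from the minimal polynomial, the factor (x − 0)^2 tells us the largest block for λ = 0 has size 2.
Step 3 — with total size 4, 2 blocks, and largest block 2, the block sizes (in nonincreasing order) are [2, 2].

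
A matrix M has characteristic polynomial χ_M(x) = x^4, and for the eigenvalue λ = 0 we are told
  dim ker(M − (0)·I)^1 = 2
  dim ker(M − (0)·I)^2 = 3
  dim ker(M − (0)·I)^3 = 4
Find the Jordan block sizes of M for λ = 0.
Block sizes for λ = 0: [3, 1]

From the dimensions of kernels of powers, the number of Jordan blocks of size at least j is d_j − d_{j−1} where d_j = dim ker(N^j) (with d_0 = 0). Computing the differences gives [2, 1, 1].
The number of blocks of size exactly k is (#blocks of size ≥ k) − (#blocks of size ≥ k + 1), so the partition is: 1 block(s) of size 1, 1 block(s) of size 3.
In nonincreasing order the block sizes are [3, 1].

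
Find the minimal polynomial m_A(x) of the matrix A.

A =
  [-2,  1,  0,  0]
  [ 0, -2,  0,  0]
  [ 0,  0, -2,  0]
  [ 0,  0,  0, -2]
x^2 + 4*x + 4

The characteristic polynomial is χ_A(x) = (x + 2)^4, so the eigenvalues are known. The minimal polynomial is
  m_A(x) = Π_λ (x − λ)^{k_λ}
where k_λ is the size of the *largest* Jordan block for λ (equivalently, the smallest k with (A − λI)^k v = 0 for every generalised eigenvector v of λ).

  λ = -2: largest Jordan block has size 2, contributing (x + 2)^2

So m_A(x) = (x + 2)^2 = x^2 + 4*x + 4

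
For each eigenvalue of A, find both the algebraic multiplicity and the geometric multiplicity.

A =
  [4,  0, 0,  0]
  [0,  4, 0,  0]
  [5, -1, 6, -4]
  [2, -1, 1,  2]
λ = 4: alg = 4, geom = 2

Step 1 — factor the characteristic polynomial to read off the algebraic multiplicities:
  χ_A(x) = (x - 4)^4

Step 2 — compute geometric multiplicities via the rank-nullity identity g(λ) = n − rank(A − λI):
  rank(A − (4)·I) = 2, so dim ker(A − (4)·I) = n − 2 = 2

Summary:
  λ = 4: algebraic multiplicity = 4, geometric multiplicity = 2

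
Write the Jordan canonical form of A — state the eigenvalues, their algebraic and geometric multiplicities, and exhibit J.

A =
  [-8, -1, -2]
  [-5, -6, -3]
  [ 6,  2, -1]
J_3(-5)

The characteristic polynomial is
  det(x·I − A) = x^3 + 15*x^2 + 75*x + 125 = (x + 5)^3

Eigenvalues and multiplicities (the geometric multiplicity of λ is n − rank(A − λI), which equals the number of Jordan blocks for λ):
  λ = -5: algebraic multiplicity = 3, geometric multiplicity = 1

Determining the block sizes for each eigenvalue:
  λ = -5: one block (gm = 1), so the single block has size am = 3 → block sizes [3]

Assembling the blocks gives a Jordan form
J =
  [-5,  1,  0]
  [ 0, -5,  1]
  [ 0,  0, -5]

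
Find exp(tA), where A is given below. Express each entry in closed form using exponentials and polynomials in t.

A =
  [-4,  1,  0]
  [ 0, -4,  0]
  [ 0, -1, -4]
e^{tA} =
  [exp(-4*t), t*exp(-4*t), 0]
  [0, exp(-4*t), 0]
  [0, -t*exp(-4*t), exp(-4*t)]

Strategy: write A = P · J · P⁻¹ where J is a Jordan canonical form, so e^{tA} = P · e^{tJ} · P⁻¹, and e^{tJ} can be computed block-by-block.

A has Jordan form
J =
  [-4,  1,  0]
  [ 0, -4,  0]
  [ 0,  0, -4]
(up to reordering of blocks).

Per-block formulas:
  For a 1×1 block at λ = -4: exp(t · [-4]) = [e^(-4t)].
  For a 2×2 Jordan block J_2(-4): exp(t · J_2(-4)) = e^(-4t)·(I + t·N), where N is the 2×2 nilpotent shift.

After assembling e^{tJ} and conjugating by P, we get:

e^{tA} =
  [exp(-4*t), t*exp(-4*t), 0]
  [0, exp(-4*t), 0]
  [0, -t*exp(-4*t), exp(-4*t)]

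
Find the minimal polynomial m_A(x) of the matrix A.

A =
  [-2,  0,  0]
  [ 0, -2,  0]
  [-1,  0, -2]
x^2 + 4*x + 4

The characteristic polynomial is χ_A(x) = (x + 2)^3, so the eigenvalues are known. The minimal polynomial is
  m_A(x) = Π_λ (x − λ)^{k_λ}
where k_λ is the size of the *largest* Jordan block for λ (equivalently, the smallest k with (A − λI)^k v = 0 for every generalised eigenvector v of λ).

  λ = -2: largest Jordan block has size 2, contributing (x + 2)^2

So m_A(x) = (x + 2)^2 = x^2 + 4*x + 4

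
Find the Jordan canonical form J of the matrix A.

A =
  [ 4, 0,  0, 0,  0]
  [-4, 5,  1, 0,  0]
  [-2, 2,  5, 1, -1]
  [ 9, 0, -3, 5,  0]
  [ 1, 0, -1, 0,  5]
J_1(4) ⊕ J_3(5) ⊕ J_1(5)

The characteristic polynomial is
  det(x·I − A) = x^5 - 24*x^4 + 230*x^3 - 1100*x^2 + 2625*x - 2500 = (x - 5)^4*(x - 4)

Eigenvalues and multiplicities (the geometric multiplicity of λ is n − rank(A − λI), which equals the number of Jordan blocks for λ):
  λ = 4: algebraic multiplicity = 1, geometric multiplicity = 1
  λ = 5: algebraic multiplicity = 4, geometric multiplicity = 2

Determining the block sizes for each eigenvalue:
  λ = 4: one block (gm = 1), so the single block has size am = 1 → block sizes [1]
  λ = 5: with am = 4 and gm = 2, the partition is not yet determined (e.g. several partitions of 4 into 2 parts exist). Let N = A − (5)·I. Computing rank(N^1) = 3, rank(N^2) = 2, rank(N^3) = 1; the number of blocks of size ≥ j is rank(N^{j−1}) − rank(N^j), giving [2, 1, 1]. So we have 1 block(s) of size 3, 1 block(s) of size 1 → block sizes [3, 1]

Assembling the blocks gives a Jordan form
J =
  [4, 0, 0, 0, 0]
  [0, 5, 1, 0, 0]
  [0, 0, 5, 1, 0]
  [0, 0, 0, 5, 0]
  [0, 0, 0, 0, 5]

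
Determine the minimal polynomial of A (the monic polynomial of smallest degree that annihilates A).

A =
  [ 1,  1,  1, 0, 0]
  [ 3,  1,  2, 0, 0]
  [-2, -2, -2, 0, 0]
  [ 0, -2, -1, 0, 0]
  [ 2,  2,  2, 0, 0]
x^3

The characteristic polynomial is χ_A(x) = x^5, so the eigenvalues are known. The minimal polynomial is
  m_A(x) = Π_λ (x − λ)^{k_λ}
where k_λ is the size of the *largest* Jordan block for λ (equivalently, the smallest k with (A − λI)^k v = 0 for every generalised eigenvector v of λ).

  λ = 0: largest Jordan block has size 3, contributing (x − 0)^3

So m_A(x) = x^3 = x^3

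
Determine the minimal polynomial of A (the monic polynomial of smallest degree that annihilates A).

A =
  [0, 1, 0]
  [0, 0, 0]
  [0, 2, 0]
x^2

The characteristic polynomial is χ_A(x) = x^3, so the eigenvalues are known. The minimal polynomial is
  m_A(x) = Π_λ (x − λ)^{k_λ}
where k_λ is the size of the *largest* Jordan block for λ (equivalently, the smallest k with (A − λI)^k v = 0 for every generalised eigenvector v of λ).

  λ = 0: largest Jordan block has size 2, contributing (x − 0)^2

So m_A(x) = x^2 = x^2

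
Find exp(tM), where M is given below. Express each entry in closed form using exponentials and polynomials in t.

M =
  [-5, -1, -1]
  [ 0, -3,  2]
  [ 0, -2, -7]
e^{tM} =
  [exp(-5*t), -t*exp(-5*t), -t*exp(-5*t)]
  [0, 2*t*exp(-5*t) + exp(-5*t), 2*t*exp(-5*t)]
  [0, -2*t*exp(-5*t), -2*t*exp(-5*t) + exp(-5*t)]

Strategy: write M = P · J · P⁻¹ where J is a Jordan canonical form, so e^{tM} = P · e^{tJ} · P⁻¹, and e^{tJ} can be computed block-by-block.

M has Jordan form
J =
  [-5,  1,  0]
  [ 0, -5,  0]
  [ 0,  0, -5]
(up to reordering of blocks).

Per-block formulas:
  For a 1×1 block at λ = -5: exp(t · [-5]) = [e^(-5t)].
  For a 2×2 Jordan block J_2(-5): exp(t · J_2(-5)) = e^(-5t)·(I + t·N), where N is the 2×2 nilpotent shift.

After assembling e^{tJ} and conjugating by P, we get:

e^{tM} =
  [exp(-5*t), -t*exp(-5*t), -t*exp(-5*t)]
  [0, 2*t*exp(-5*t) + exp(-5*t), 2*t*exp(-5*t)]
  [0, -2*t*exp(-5*t), -2*t*exp(-5*t) + exp(-5*t)]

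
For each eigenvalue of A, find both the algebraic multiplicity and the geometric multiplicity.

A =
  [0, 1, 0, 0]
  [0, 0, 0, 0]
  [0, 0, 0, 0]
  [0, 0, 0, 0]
λ = 0: alg = 4, geom = 3

Step 1 — factor the characteristic polynomial to read off the algebraic multiplicities:
  χ_A(x) = x^4

Step 2 — compute geometric multiplicities via the rank-nullity identity g(λ) = n − rank(A − λI):
  rank(A − (0)·I) = 1, so dim ker(A − (0)·I) = n − 1 = 3

Summary:
  λ = 0: algebraic multiplicity = 4, geometric multiplicity = 3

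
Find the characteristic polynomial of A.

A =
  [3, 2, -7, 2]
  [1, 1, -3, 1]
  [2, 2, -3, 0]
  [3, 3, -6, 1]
x^4 - 2*x^3 + x^2

Expanding det(x·I − A) (e.g. by cofactor expansion or by noting that A is similar to its Jordan form J, which has the same characteristic polynomial as A) gives
  χ_A(x) = x^4 - 2*x^3 + x^2
which factors as x^2*(x - 1)^2. The eigenvalues (with algebraic multiplicities) are λ = 0 with multiplicity 2, λ = 1 with multiplicity 2.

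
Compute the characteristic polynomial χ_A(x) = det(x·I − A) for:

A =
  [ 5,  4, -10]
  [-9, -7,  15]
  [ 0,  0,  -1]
x^3 + 3*x^2 + 3*x + 1

Expanding det(x·I − A) (e.g. by cofactor expansion or by noting that A is similar to its Jordan form J, which has the same characteristic polynomial as A) gives
  χ_A(x) = x^3 + 3*x^2 + 3*x + 1
which factors as (x + 1)^3. The eigenvalues (with algebraic multiplicities) are λ = -1 with multiplicity 3.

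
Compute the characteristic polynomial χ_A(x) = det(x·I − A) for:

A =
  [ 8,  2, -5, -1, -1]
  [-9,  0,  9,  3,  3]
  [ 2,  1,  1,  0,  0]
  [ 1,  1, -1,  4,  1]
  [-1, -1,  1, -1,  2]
x^5 - 15*x^4 + 90*x^3 - 270*x^2 + 405*x - 243

Expanding det(x·I − A) (e.g. by cofactor expansion or by noting that A is similar to its Jordan form J, which has the same characteristic polynomial as A) gives
  χ_A(x) = x^5 - 15*x^4 + 90*x^3 - 270*x^2 + 405*x - 243
which factors as (x - 3)^5. The eigenvalues (with algebraic multiplicities) are λ = 3 with multiplicity 5.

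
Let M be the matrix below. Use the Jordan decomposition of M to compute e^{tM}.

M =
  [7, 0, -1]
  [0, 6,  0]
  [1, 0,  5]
e^{tM} =
  [t*exp(6*t) + exp(6*t), 0, -t*exp(6*t)]
  [0, exp(6*t), 0]
  [t*exp(6*t), 0, -t*exp(6*t) + exp(6*t)]

Strategy: write M = P · J · P⁻¹ where J is a Jordan canonical form, so e^{tM} = P · e^{tJ} · P⁻¹, and e^{tJ} can be computed block-by-block.

M has Jordan form
J =
  [6, 1, 0]
  [0, 6, 0]
  [0, 0, 6]
(up to reordering of blocks).

Per-block formulas:
  For a 1×1 block at λ = 6: exp(t · [6]) = [e^(6t)].
  For a 2×2 Jordan block J_2(6): exp(t · J_2(6)) = e^(6t)·(I + t·N), where N is the 2×2 nilpotent shift.

After assembling e^{tJ} and conjugating by P, we get:

e^{tM} =
  [t*exp(6*t) + exp(6*t), 0, -t*exp(6*t)]
  [0, exp(6*t), 0]
  [t*exp(6*t), 0, -t*exp(6*t) + exp(6*t)]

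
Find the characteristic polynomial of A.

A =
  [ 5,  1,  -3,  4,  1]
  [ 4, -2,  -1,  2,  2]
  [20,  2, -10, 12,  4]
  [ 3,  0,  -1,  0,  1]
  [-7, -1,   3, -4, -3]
x^5 + 10*x^4 + 40*x^3 + 80*x^2 + 80*x + 32

Expanding det(x·I − A) (e.g. by cofactor expansion or by noting that A is similar to its Jordan form J, which has the same characteristic polynomial as A) gives
  χ_A(x) = x^5 + 10*x^4 + 40*x^3 + 80*x^2 + 80*x + 32
which factors as (x + 2)^5. The eigenvalues (with algebraic multiplicities) are λ = -2 with multiplicity 5.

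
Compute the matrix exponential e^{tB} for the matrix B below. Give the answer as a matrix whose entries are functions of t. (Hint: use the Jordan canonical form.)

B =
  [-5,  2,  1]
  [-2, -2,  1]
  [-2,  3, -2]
e^{tB} =
  [-t^2*exp(-3*t) - 2*t*exp(-3*t) + exp(-3*t), t^2*exp(-3*t)/2 + 2*t*exp(-3*t), t^2*exp(-3*t)/2 + t*exp(-3*t)]
  [-2*t*exp(-3*t), t*exp(-3*t) + exp(-3*t), t*exp(-3*t)]
  [-2*t^2*exp(-3*t) - 2*t*exp(-3*t), t^2*exp(-3*t) + 3*t*exp(-3*t), t^2*exp(-3*t) + t*exp(-3*t) + exp(-3*t)]

Strategy: write B = P · J · P⁻¹ where J is a Jordan canonical form, so e^{tB} = P · e^{tJ} · P⁻¹, and e^{tJ} can be computed block-by-block.

B has Jordan form
J =
  [-3,  1,  0]
  [ 0, -3,  1]
  [ 0,  0, -3]
(up to reordering of blocks).

Per-block formulas:
  For a 3×3 Jordan block J_3(-3): exp(t · J_3(-3)) = e^(-3t)·(I + t·N + (t^2/2)·N^2), where N is the 3×3 nilpotent shift.

After assembling e^{tJ} and conjugating by P, we get:

e^{tB} =
  [-t^2*exp(-3*t) - 2*t*exp(-3*t) + exp(-3*t), t^2*exp(-3*t)/2 + 2*t*exp(-3*t), t^2*exp(-3*t)/2 + t*exp(-3*t)]
  [-2*t*exp(-3*t), t*exp(-3*t) + exp(-3*t), t*exp(-3*t)]
  [-2*t^2*exp(-3*t) - 2*t*exp(-3*t), t^2*exp(-3*t) + 3*t*exp(-3*t), t^2*exp(-3*t) + t*exp(-3*t) + exp(-3*t)]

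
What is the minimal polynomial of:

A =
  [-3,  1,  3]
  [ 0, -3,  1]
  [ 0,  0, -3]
x^3 + 9*x^2 + 27*x + 27

The characteristic polynomial is χ_A(x) = (x + 3)^3, so the eigenvalues are known. The minimal polynomial is
  m_A(x) = Π_λ (x − λ)^{k_λ}
where k_λ is the size of the *largest* Jordan block for λ (equivalently, the smallest k with (A − λI)^k v = 0 for every generalised eigenvector v of λ).

  λ = -3: largest Jordan block has size 3, contributing (x + 3)^3

So m_A(x) = (x + 3)^3 = x^3 + 9*x^2 + 27*x + 27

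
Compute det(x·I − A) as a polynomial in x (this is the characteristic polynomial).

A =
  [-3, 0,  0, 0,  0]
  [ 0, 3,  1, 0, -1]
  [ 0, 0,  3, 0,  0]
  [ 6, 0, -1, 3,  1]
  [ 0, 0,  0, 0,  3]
x^5 - 9*x^4 + 18*x^3 + 54*x^2 - 243*x + 243

Expanding det(x·I − A) (e.g. by cofactor expansion or by noting that A is similar to its Jordan form J, which has the same characteristic polynomial as A) gives
  χ_A(x) = x^5 - 9*x^4 + 18*x^3 + 54*x^2 - 243*x + 243
which factors as (x - 3)^4*(x + 3). The eigenvalues (with algebraic multiplicities) are λ = -3 with multiplicity 1, λ = 3 with multiplicity 4.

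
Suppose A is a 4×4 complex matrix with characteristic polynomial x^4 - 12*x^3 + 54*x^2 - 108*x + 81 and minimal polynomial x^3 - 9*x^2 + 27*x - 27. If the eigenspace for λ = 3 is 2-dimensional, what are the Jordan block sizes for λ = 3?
Block sizes for λ = 3: [3, 1]

Step 1 — from the characteristic polynomial, algebraic multiplicity of λ = 3 is 4. From dim ker(A − (3)·I) = 2, there are exactly 2 Jordan blocks for λ = 3.
Step 2 — from the minimal polynomial, the factor (x − 3)^3 tells us the largest block for λ = 3 has size 3.
Step 3 — with total size 4, 2 blocks, and largest block 3, the block sizes (in nonincreasing order) are [3, 1].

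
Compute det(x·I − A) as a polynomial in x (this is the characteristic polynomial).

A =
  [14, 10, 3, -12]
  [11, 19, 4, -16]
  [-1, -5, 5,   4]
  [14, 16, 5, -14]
x^4 - 24*x^3 + 216*x^2 - 864*x + 1296

Expanding det(x·I − A) (e.g. by cofactor expansion or by noting that A is similar to its Jordan form J, which has the same characteristic polynomial as A) gives
  χ_A(x) = x^4 - 24*x^3 + 216*x^2 - 864*x + 1296
which factors as (x - 6)^4. The eigenvalues (with algebraic multiplicities) are λ = 6 with multiplicity 4.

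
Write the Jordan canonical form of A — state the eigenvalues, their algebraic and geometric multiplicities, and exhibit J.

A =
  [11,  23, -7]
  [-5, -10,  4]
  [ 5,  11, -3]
J_1(-4) ⊕ J_2(1)

The characteristic polynomial is
  det(x·I − A) = x^3 + 2*x^2 - 7*x + 4 = (x - 1)^2*(x + 4)

Eigenvalues and multiplicities (the geometric multiplicity of λ is n − rank(A − λI), which equals the number of Jordan blocks for λ):
  λ = -4: algebraic multiplicity = 1, geometric multiplicity = 1
  λ = 1: algebraic multiplicity = 2, geometric multiplicity = 1

Determining the block sizes for each eigenvalue:
  λ = -4: one block (gm = 1), so the single block has size am = 1 → block sizes [1]
  λ = 1: one block (gm = 1), so the single block has size am = 2 → block sizes [2]

Assembling the blocks gives a Jordan form
J =
  [-4, 0, 0]
  [ 0, 1, 1]
  [ 0, 0, 1]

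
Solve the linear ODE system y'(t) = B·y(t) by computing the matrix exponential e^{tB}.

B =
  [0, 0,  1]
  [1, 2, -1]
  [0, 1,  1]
e^{tB} =
  [t^2*exp(t)/2 - t*exp(t) + exp(t), t^2*exp(t)/2, -t^2*exp(t)/2 + t*exp(t)]
  [t*exp(t), t*exp(t) + exp(t), -t*exp(t)]
  [t^2*exp(t)/2, t^2*exp(t)/2 + t*exp(t), -t^2*exp(t)/2 + exp(t)]

Strategy: write B = P · J · P⁻¹ where J is a Jordan canonical form, so e^{tB} = P · e^{tJ} · P⁻¹, and e^{tJ} can be computed block-by-block.

B has Jordan form
J =
  [1, 1, 0]
  [0, 1, 1]
  [0, 0, 1]
(up to reordering of blocks).

Per-block formulas:
  For a 3×3 Jordan block J_3(1): exp(t · J_3(1)) = e^(1t)·(I + t·N + (t^2/2)·N^2), where N is the 3×3 nilpotent shift.

After assembling e^{tJ} and conjugating by P, we get:

e^{tB} =
  [t^2*exp(t)/2 - t*exp(t) + exp(t), t^2*exp(t)/2, -t^2*exp(t)/2 + t*exp(t)]
  [t*exp(t), t*exp(t) + exp(t), -t*exp(t)]
  [t^2*exp(t)/2, t^2*exp(t)/2 + t*exp(t), -t^2*exp(t)/2 + exp(t)]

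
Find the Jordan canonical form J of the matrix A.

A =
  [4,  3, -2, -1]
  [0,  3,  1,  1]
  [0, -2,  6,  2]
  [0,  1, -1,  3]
J_2(4) ⊕ J_2(4)

The characteristic polynomial is
  det(x·I − A) = x^4 - 16*x^3 + 96*x^2 - 256*x + 256 = (x - 4)^4

Eigenvalues and multiplicities (the geometric multiplicity of λ is n − rank(A − λI), which equals the number of Jordan blocks for λ):
  λ = 4: algebraic multiplicity = 4, geometric multiplicity = 2

Determining the block sizes for each eigenvalue:
  λ = 4: with am = 4 and gm = 2, the partition is not yet determined (e.g. several partitions of 4 into 2 parts exist). Let N = A − (4)·I. Computing rank(N^1) = 2, rank(N^2) = 0; the number of blocks of size ≥ j is rank(N^{j−1}) − rank(N^j), giving [2, 2]. So we have 2 block(s) of size 2 → block sizes [2, 2]

Assembling the blocks gives a Jordan form
J =
  [4, 1, 0, 0]
  [0, 4, 0, 0]
  [0, 0, 4, 1]
  [0, 0, 0, 4]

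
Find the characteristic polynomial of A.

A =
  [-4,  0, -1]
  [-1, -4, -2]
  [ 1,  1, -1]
x^3 + 9*x^2 + 27*x + 27

Expanding det(x·I − A) (e.g. by cofactor expansion or by noting that A is similar to its Jordan form J, which has the same characteristic polynomial as A) gives
  χ_A(x) = x^3 + 9*x^2 + 27*x + 27
which factors as (x + 3)^3. The eigenvalues (with algebraic multiplicities) are λ = -3 with multiplicity 3.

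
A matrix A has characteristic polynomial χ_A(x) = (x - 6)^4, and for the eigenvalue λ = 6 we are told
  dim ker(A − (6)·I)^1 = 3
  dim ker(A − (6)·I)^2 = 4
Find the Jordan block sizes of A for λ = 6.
Block sizes for λ = 6: [2, 1, 1]

From the dimensions of kernels of powers, the number of Jordan blocks of size at least j is d_j − d_{j−1} where d_j = dim ker(N^j) (with d_0 = 0). Computing the differences gives [3, 1].
The number of blocks of size exactly k is (#blocks of size ≥ k) − (#blocks of size ≥ k + 1), so the partition is: 2 block(s) of size 1, 1 block(s) of size 2.
In nonincreasing order the block sizes are [2, 1, 1].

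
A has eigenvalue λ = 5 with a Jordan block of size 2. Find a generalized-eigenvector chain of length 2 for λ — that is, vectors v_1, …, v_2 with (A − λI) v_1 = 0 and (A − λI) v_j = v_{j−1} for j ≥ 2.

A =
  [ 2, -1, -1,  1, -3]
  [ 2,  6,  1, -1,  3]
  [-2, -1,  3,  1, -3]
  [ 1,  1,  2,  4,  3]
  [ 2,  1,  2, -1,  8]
A Jordan chain for λ = 5 of length 2:
v_1 = (0, -1, 0, -1, 0)ᵀ
v_2 = (1, -4, 1, 0, 0)ᵀ

Let N = A − (5)·I. We want v_2 with N^2 v_2 = 0 but N^1 v_2 ≠ 0; then v_{j-1} := N · v_j for j = 2, …, 2.

Pick v_2 = (1, -4, 1, 0, 0)ᵀ.
Then v_1 = N · v_2 = (0, -1, 0, -1, 0)ᵀ.

Sanity check: (A − (5)·I) v_1 = (0, 0, 0, 0, 0)ᵀ = 0. ✓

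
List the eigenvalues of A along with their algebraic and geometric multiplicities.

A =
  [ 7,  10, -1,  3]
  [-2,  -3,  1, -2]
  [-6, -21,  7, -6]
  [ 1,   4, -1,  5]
λ = 4: alg = 4, geom = 2

Step 1 — factor the characteristic polynomial to read off the algebraic multiplicities:
  χ_A(x) = (x - 4)^4

Step 2 — compute geometric multiplicities via the rank-nullity identity g(λ) = n − rank(A − λI):
  rank(A − (4)·I) = 2, so dim ker(A − (4)·I) = n − 2 = 2

Summary:
  λ = 4: algebraic multiplicity = 4, geometric multiplicity = 2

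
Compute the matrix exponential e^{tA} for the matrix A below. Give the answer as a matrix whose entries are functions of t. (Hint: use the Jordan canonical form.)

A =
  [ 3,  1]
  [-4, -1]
e^{tA} =
  [2*t*exp(t) + exp(t), t*exp(t)]
  [-4*t*exp(t), -2*t*exp(t) + exp(t)]

Strategy: write A = P · J · P⁻¹ where J is a Jordan canonical form, so e^{tA} = P · e^{tJ} · P⁻¹, and e^{tJ} can be computed block-by-block.

A has Jordan form
J =
  [1, 1]
  [0, 1]
(up to reordering of blocks).

Per-block formulas:
  For a 2×2 Jordan block J_2(1): exp(t · J_2(1)) = e^(1t)·(I + t·N), where N is the 2×2 nilpotent shift.

After assembling e^{tJ} and conjugating by P, we get:

e^{tA} =
  [2*t*exp(t) + exp(t), t*exp(t)]
  [-4*t*exp(t), -2*t*exp(t) + exp(t)]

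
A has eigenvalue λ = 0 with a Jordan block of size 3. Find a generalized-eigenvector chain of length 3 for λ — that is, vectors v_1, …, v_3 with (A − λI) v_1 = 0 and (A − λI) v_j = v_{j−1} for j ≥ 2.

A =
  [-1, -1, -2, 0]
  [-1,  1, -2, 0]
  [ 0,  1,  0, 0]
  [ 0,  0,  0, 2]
A Jordan chain for λ = 0 of length 3:
v_1 = (2, 0, -1, 0)ᵀ
v_2 = (-1, -1, 0, 0)ᵀ
v_3 = (1, 0, 0, 0)ᵀ

Let N = A − (0)·I. We want v_3 with N^3 v_3 = 0 but N^2 v_3 ≠ 0; then v_{j-1} := N · v_j for j = 3, …, 2.

Pick v_3 = (1, 0, 0, 0)ᵀ.
Then v_2 = N · v_3 = (-1, -1, 0, 0)ᵀ.
Then v_1 = N · v_2 = (2, 0, -1, 0)ᵀ.

Sanity check: (A − (0)·I) v_1 = (0, 0, 0, 0)ᵀ = 0. ✓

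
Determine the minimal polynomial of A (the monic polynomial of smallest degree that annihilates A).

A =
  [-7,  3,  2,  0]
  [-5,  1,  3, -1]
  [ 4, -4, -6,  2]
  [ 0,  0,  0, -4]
x^3 + 12*x^2 + 48*x + 64

The characteristic polynomial is χ_A(x) = (x + 4)^4, so the eigenvalues are known. The minimal polynomial is
  m_A(x) = Π_λ (x − λ)^{k_λ}
where k_λ is the size of the *largest* Jordan block for λ (equivalently, the smallest k with (A − λI)^k v = 0 for every generalised eigenvector v of λ).

  λ = -4: largest Jordan block has size 3, contributing (x + 4)^3

So m_A(x) = (x + 4)^3 = x^3 + 12*x^2 + 48*x + 64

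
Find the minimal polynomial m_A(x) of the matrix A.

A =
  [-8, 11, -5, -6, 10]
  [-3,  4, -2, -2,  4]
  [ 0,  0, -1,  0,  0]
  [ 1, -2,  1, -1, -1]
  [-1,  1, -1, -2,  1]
x^3 + 3*x^2 + 3*x + 1

The characteristic polynomial is χ_A(x) = (x + 1)^5, so the eigenvalues are known. The minimal polynomial is
  m_A(x) = Π_λ (x − λ)^{k_λ}
where k_λ is the size of the *largest* Jordan block for λ (equivalently, the smallest k with (A − λI)^k v = 0 for every generalised eigenvector v of λ).

  λ = -1: largest Jordan block has size 3, contributing (x + 1)^3

So m_A(x) = (x + 1)^3 = x^3 + 3*x^2 + 3*x + 1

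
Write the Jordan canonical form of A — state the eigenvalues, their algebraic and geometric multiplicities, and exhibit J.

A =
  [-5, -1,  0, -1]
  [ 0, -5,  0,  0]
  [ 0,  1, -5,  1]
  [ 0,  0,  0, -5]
J_2(-5) ⊕ J_1(-5) ⊕ J_1(-5)

The characteristic polynomial is
  det(x·I − A) = x^4 + 20*x^3 + 150*x^2 + 500*x + 625 = (x + 5)^4

Eigenvalues and multiplicities (the geometric multiplicity of λ is n − rank(A − λI), which equals the number of Jordan blocks for λ):
  λ = -5: algebraic multiplicity = 4, geometric multiplicity = 3

Determining the block sizes for each eigenvalue:
  λ = -5: 3 blocks summing to 4 forces exactly one block of size 2 and the rest size 1 → block sizes [2, 1, 1]

Assembling the blocks gives a Jordan form
J =
  [-5,  1,  0,  0]
  [ 0, -5,  0,  0]
  [ 0,  0, -5,  0]
  [ 0,  0,  0, -5]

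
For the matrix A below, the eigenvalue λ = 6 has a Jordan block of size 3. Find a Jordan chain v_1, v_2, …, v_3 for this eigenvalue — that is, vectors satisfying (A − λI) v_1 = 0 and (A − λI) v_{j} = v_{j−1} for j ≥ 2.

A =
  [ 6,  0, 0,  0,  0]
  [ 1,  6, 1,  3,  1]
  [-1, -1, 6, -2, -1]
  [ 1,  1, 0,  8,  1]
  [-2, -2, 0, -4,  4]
A Jordan chain for λ = 6 of length 3:
v_1 = (0, 0, -1, 1, -2)ᵀ
v_2 = (0, 1, -1, 1, -2)ᵀ
v_3 = (1, 0, 0, 0, 0)ᵀ

Let N = A − (6)·I. We want v_3 with N^3 v_3 = 0 but N^2 v_3 ≠ 0; then v_{j-1} := N · v_j for j = 3, …, 2.

Pick v_3 = (1, 0, 0, 0, 0)ᵀ.
Then v_2 = N · v_3 = (0, 1, -1, 1, -2)ᵀ.
Then v_1 = N · v_2 = (0, 0, -1, 1, -2)ᵀ.

Sanity check: (A − (6)·I) v_1 = (0, 0, 0, 0, 0)ᵀ = 0. ✓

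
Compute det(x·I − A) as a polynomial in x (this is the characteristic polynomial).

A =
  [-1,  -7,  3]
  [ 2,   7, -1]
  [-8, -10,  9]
x^3 - 15*x^2 + 75*x - 125

Expanding det(x·I − A) (e.g. by cofactor expansion or by noting that A is similar to its Jordan form J, which has the same characteristic polynomial as A) gives
  χ_A(x) = x^3 - 15*x^2 + 75*x - 125
which factors as (x - 5)^3. The eigenvalues (with algebraic multiplicities) are λ = 5 with multiplicity 3.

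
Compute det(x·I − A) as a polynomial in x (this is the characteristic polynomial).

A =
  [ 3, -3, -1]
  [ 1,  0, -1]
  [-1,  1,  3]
x^3 - 6*x^2 + 12*x - 8

Expanding det(x·I − A) (e.g. by cofactor expansion or by noting that A is similar to its Jordan form J, which has the same characteristic polynomial as A) gives
  χ_A(x) = x^3 - 6*x^2 + 12*x - 8
which factors as (x - 2)^3. The eigenvalues (with algebraic multiplicities) are λ = 2 with multiplicity 3.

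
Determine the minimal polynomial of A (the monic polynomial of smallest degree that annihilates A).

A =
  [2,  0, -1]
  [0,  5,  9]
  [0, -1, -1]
x^3 - 6*x^2 + 12*x - 8

The characteristic polynomial is χ_A(x) = (x - 2)^3, so the eigenvalues are known. The minimal polynomial is
  m_A(x) = Π_λ (x − λ)^{k_λ}
where k_λ is the size of the *largest* Jordan block for λ (equivalently, the smallest k with (A − λI)^k v = 0 for every generalised eigenvector v of λ).

  λ = 2: largest Jordan block has size 3, contributing (x − 2)^3

So m_A(x) = (x - 2)^3 = x^3 - 6*x^2 + 12*x - 8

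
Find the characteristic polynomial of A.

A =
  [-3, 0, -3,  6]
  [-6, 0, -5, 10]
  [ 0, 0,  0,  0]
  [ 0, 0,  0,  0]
x^4 + 3*x^3

Expanding det(x·I − A) (e.g. by cofactor expansion or by noting that A is similar to its Jordan form J, which has the same characteristic polynomial as A) gives
  χ_A(x) = x^4 + 3*x^3
which factors as x^3*(x + 3). The eigenvalues (with algebraic multiplicities) are λ = -3 with multiplicity 1, λ = 0 with multiplicity 3.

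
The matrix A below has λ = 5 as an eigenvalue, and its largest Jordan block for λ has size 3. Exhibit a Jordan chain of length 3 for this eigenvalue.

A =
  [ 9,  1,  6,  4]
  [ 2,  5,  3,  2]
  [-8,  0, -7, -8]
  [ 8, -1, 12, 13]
A Jordan chain for λ = 5 of length 3:
v_1 = (2, 0, 0, -2)ᵀ
v_2 = (4, 2, -8, 8)ᵀ
v_3 = (1, 0, 0, 0)ᵀ

Let N = A − (5)·I. We want v_3 with N^3 v_3 = 0 but N^2 v_3 ≠ 0; then v_{j-1} := N · v_j for j = 3, …, 2.

Pick v_3 = (1, 0, 0, 0)ᵀ.
Then v_2 = N · v_3 = (4, 2, -8, 8)ᵀ.
Then v_1 = N · v_2 = (2, 0, 0, -2)ᵀ.

Sanity check: (A − (5)·I) v_1 = (0, 0, 0, 0)ᵀ = 0. ✓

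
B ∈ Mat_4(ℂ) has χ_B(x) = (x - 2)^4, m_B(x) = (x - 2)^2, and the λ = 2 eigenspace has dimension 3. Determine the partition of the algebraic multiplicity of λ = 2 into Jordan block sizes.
Block sizes for λ = 2: [2, 1, 1]

Step 1 — from the characteristic polynomial, algebraic multiplicity of λ = 2 is 4. From dim ker(B − (2)·I) = 3, there are exactly 3 Jordan blocks for λ = 2.
Step 2 — from the minimal polynomial, the factor (x − 2)^2 tells us the largest block for λ = 2 has size 2.
Step 3 — with total size 4, 3 blocks, and largest block 2, the block sizes (in nonincreasing order) are [2, 1, 1].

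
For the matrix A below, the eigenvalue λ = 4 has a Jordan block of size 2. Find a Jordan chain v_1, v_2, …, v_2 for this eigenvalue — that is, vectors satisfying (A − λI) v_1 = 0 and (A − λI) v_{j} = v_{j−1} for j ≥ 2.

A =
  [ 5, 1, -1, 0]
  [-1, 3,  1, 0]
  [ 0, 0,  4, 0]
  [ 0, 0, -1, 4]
A Jordan chain for λ = 4 of length 2:
v_1 = (1, -1, 0, 0)ᵀ
v_2 = (1, 0, 0, 0)ᵀ

Let N = A − (4)·I. We want v_2 with N^2 v_2 = 0 but N^1 v_2 ≠ 0; then v_{j-1} := N · v_j for j = 2, …, 2.

Pick v_2 = (1, 0, 0, 0)ᵀ.
Then v_1 = N · v_2 = (1, -1, 0, 0)ᵀ.

Sanity check: (A − (4)·I) v_1 = (0, 0, 0, 0)ᵀ = 0. ✓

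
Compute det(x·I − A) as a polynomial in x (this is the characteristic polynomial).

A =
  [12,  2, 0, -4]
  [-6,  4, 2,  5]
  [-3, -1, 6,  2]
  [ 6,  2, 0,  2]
x^4 - 24*x^3 + 216*x^2 - 864*x + 1296

Expanding det(x·I − A) (e.g. by cofactor expansion or by noting that A is similar to its Jordan form J, which has the same characteristic polynomial as A) gives
  χ_A(x) = x^4 - 24*x^3 + 216*x^2 - 864*x + 1296
which factors as (x - 6)^4. The eigenvalues (with algebraic multiplicities) are λ = 6 with multiplicity 4.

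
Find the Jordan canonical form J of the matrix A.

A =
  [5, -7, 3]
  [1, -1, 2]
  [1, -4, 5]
J_3(3)

The characteristic polynomial is
  det(x·I − A) = x^3 - 9*x^2 + 27*x - 27 = (x - 3)^3

Eigenvalues and multiplicities (the geometric multiplicity of λ is n − rank(A − λI), which equals the number of Jordan blocks for λ):
  λ = 3: algebraic multiplicity = 3, geometric multiplicity = 1

Determining the block sizes for each eigenvalue:
  λ = 3: one block (gm = 1), so the single block has size am = 3 → block sizes [3]

Assembling the blocks gives a Jordan form
J =
  [3, 1, 0]
  [0, 3, 1]
  [0, 0, 3]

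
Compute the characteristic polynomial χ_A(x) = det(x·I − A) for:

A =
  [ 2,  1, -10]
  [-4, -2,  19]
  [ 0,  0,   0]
x^3

Expanding det(x·I − A) (e.g. by cofactor expansion or by noting that A is similar to its Jordan form J, which has the same characteristic polynomial as A) gives
  χ_A(x) = x^3
which factors as x^3. The eigenvalues (with algebraic multiplicities) are λ = 0 with multiplicity 3.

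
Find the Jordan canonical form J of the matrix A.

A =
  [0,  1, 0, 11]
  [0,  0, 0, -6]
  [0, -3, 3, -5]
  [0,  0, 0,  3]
J_2(0) ⊕ J_2(3)

The characteristic polynomial is
  det(x·I − A) = x^4 - 6*x^3 + 9*x^2 = x^2*(x - 3)^2

Eigenvalues and multiplicities (the geometric multiplicity of λ is n − rank(A − λI), which equals the number of Jordan blocks for λ):
  λ = 0: algebraic multiplicity = 2, geometric multiplicity = 1
  λ = 3: algebraic multiplicity = 2, geometric multiplicity = 1

Determining the block sizes for each eigenvalue:
  λ = 0: one block (gm = 1), so the single block has size am = 2 → block sizes [2]
  λ = 3: one block (gm = 1), so the single block has size am = 2 → block sizes [2]

Assembling the blocks gives a Jordan form
J =
  [0, 1, 0, 0]
  [0, 0, 0, 0]
  [0, 0, 3, 1]
  [0, 0, 0, 3]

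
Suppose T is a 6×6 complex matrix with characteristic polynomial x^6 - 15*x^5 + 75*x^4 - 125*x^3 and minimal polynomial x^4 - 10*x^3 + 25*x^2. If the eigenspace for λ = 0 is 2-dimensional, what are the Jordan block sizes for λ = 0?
Block sizes for λ = 0: [2, 1]

Step 1 — from the characteristic polynomial, algebraic multiplicity of λ = 0 is 3. From dim ker(T − (0)·I) = 2, there are exactly 2 Jordan blocks for λ = 0.
Step 2 — from the minimal polynomial, the factor (x − 0)^2 tells us the largest block for λ = 0 has size 2.
Step 3 — with total size 3, 2 blocks, and largest block 2, the block sizes (in nonincreasing order) are [2, 1].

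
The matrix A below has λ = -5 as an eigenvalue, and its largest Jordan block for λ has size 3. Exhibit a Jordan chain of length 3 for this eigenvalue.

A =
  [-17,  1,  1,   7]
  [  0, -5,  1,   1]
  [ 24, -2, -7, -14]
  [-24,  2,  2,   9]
A Jordan chain for λ = -5 of length 3:
v_1 = (1, 0, -2, 2)ᵀ
v_2 = (1, 1, -2, 2)ᵀ
v_3 = (0, 0, 1, 0)ᵀ

Let N = A − (-5)·I. We want v_3 with N^3 v_3 = 0 but N^2 v_3 ≠ 0; then v_{j-1} := N · v_j for j = 3, …, 2.

Pick v_3 = (0, 0, 1, 0)ᵀ.
Then v_2 = N · v_3 = (1, 1, -2, 2)ᵀ.
Then v_1 = N · v_2 = (1, 0, -2, 2)ᵀ.

Sanity check: (A − (-5)·I) v_1 = (0, 0, 0, 0)ᵀ = 0. ✓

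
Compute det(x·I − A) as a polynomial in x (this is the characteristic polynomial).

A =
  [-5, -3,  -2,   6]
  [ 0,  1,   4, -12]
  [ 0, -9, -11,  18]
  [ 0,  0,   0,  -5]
x^4 + 20*x^3 + 150*x^2 + 500*x + 625

Expanding det(x·I − A) (e.g. by cofactor expansion or by noting that A is similar to its Jordan form J, which has the same characteristic polynomial as A) gives
  χ_A(x) = x^4 + 20*x^3 + 150*x^2 + 500*x + 625
which factors as (x + 5)^4. The eigenvalues (with algebraic multiplicities) are λ = -5 with multiplicity 4.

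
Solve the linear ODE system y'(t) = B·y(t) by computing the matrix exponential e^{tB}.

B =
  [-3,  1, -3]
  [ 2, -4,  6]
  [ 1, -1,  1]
e^{tB} =
  [-t*exp(-2*t) + exp(-2*t), t*exp(-2*t), -3*t*exp(-2*t)]
  [2*t*exp(-2*t), -2*t*exp(-2*t) + exp(-2*t), 6*t*exp(-2*t)]
  [t*exp(-2*t), -t*exp(-2*t), 3*t*exp(-2*t) + exp(-2*t)]

Strategy: write B = P · J · P⁻¹ where J is a Jordan canonical form, so e^{tB} = P · e^{tJ} · P⁻¹, and e^{tJ} can be computed block-by-block.

B has Jordan form
J =
  [-2,  1,  0]
  [ 0, -2,  0]
  [ 0,  0, -2]
(up to reordering of blocks).

Per-block formulas:
  For a 2×2 Jordan block J_2(-2): exp(t · J_2(-2)) = e^(-2t)·(I + t·N), where N is the 2×2 nilpotent shift.
  For a 1×1 block at λ = -2: exp(t · [-2]) = [e^(-2t)].

After assembling e^{tJ} and conjugating by P, we get:

e^{tB} =
  [-t*exp(-2*t) + exp(-2*t), t*exp(-2*t), -3*t*exp(-2*t)]
  [2*t*exp(-2*t), -2*t*exp(-2*t) + exp(-2*t), 6*t*exp(-2*t)]
  [t*exp(-2*t), -t*exp(-2*t), 3*t*exp(-2*t) + exp(-2*t)]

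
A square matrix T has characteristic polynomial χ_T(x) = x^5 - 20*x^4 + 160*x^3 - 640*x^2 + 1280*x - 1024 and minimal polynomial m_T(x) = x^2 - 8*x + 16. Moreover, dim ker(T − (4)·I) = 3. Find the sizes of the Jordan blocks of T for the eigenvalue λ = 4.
Block sizes for λ = 4: [2, 2, 1]

Step 1 — from the characteristic polynomial, algebraic multiplicity of λ = 4 is 5. From dim ker(T − (4)·I) = 3, there are exactly 3 Jordan blocks for λ = 4.
Step 2 — from the minimal polynomial, the factor (x − 4)^2 tells us the largest block for λ = 4 has size 2.
Step 3 — with total size 5, 3 blocks, and largest block 2, the block sizes (in nonincreasing order) are [2, 2, 1].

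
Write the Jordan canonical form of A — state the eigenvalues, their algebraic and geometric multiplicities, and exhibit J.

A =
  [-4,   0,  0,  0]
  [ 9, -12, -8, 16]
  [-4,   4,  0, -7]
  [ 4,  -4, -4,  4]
J_2(-4) ⊕ J_2(-2)

The characteristic polynomial is
  det(x·I − A) = x^4 + 12*x^3 + 52*x^2 + 96*x + 64 = (x + 2)^2*(x + 4)^2

Eigenvalues and multiplicities (the geometric multiplicity of λ is n − rank(A − λI), which equals the number of Jordan blocks for λ):
  λ = -4: algebraic multiplicity = 2, geometric multiplicity = 1
  λ = -2: algebraic multiplicity = 2, geometric multiplicity = 1

Determining the block sizes for each eigenvalue:
  λ = -4: one block (gm = 1), so the single block has size am = 2 → block sizes [2]
  λ = -2: one block (gm = 1), so the single block has size am = 2 → block sizes [2]

Assembling the blocks gives a Jordan form
J =
  [-4,  1,  0,  0]
  [ 0, -4,  0,  0]
  [ 0,  0, -2,  1]
  [ 0,  0,  0, -2]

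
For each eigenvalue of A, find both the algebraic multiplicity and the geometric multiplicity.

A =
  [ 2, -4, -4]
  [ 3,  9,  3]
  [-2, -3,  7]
λ = 6: alg = 3, geom = 1

Step 1 — factor the characteristic polynomial to read off the algebraic multiplicities:
  χ_A(x) = (x - 6)^3

Step 2 — compute geometric multiplicities via the rank-nullity identity g(λ) = n − rank(A − λI):
  rank(A − (6)·I) = 2, so dim ker(A − (6)·I) = n − 2 = 1

Summary:
  λ = 6: algebraic multiplicity = 3, geometric multiplicity = 1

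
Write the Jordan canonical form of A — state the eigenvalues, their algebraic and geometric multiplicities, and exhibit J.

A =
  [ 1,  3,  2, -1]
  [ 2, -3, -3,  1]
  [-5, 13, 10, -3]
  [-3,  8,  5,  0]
J_2(2) ⊕ J_2(2)

The characteristic polynomial is
  det(x·I − A) = x^4 - 8*x^3 + 24*x^2 - 32*x + 16 = (x - 2)^4

Eigenvalues and multiplicities (the geometric multiplicity of λ is n − rank(A − λI), which equals the number of Jordan blocks for λ):
  λ = 2: algebraic multiplicity = 4, geometric multiplicity = 2

Determining the block sizes for each eigenvalue:
  λ = 2: with am = 4 and gm = 2, the partition is not yet determined (e.g. several partitions of 4 into 2 parts exist). Let N = A − (2)·I. Computing rank(N^1) = 2, rank(N^2) = 0; the number of blocks of size ≥ j is rank(N^{j−1}) − rank(N^j), giving [2, 2]. So we have 2 block(s) of size 2 → block sizes [2, 2]

Assembling the blocks gives a Jordan form
J =
  [2, 1, 0, 0]
  [0, 2, 0, 0]
  [0, 0, 2, 1]
  [0, 0, 0, 2]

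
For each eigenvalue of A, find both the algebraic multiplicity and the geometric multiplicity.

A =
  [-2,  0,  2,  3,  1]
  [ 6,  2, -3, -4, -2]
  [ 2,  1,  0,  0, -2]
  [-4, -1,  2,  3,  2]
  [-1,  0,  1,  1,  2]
λ = 1: alg = 5, geom = 2

Step 1 — factor the characteristic polynomial to read off the algebraic multiplicities:
  χ_A(x) = (x - 1)^5

Step 2 — compute geometric multiplicities via the rank-nullity identity g(λ) = n − rank(A − λI):
  rank(A − (1)·I) = 3, so dim ker(A − (1)·I) = n − 3 = 2

Summary:
  λ = 1: algebraic multiplicity = 5, geometric multiplicity = 2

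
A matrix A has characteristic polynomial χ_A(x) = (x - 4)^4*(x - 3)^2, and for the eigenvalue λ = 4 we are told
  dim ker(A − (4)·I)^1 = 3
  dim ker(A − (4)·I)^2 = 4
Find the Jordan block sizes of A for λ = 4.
Block sizes for λ = 4: [2, 1, 1]

From the dimensions of kernels of powers, the number of Jordan blocks of size at least j is d_j − d_{j−1} where d_j = dim ker(N^j) (with d_0 = 0). Computing the differences gives [3, 1].
The number of blocks of size exactly k is (#blocks of size ≥ k) − (#blocks of size ≥ k + 1), so the partition is: 2 block(s) of size 1, 1 block(s) of size 2.
In nonincreasing order the block sizes are [2, 1, 1].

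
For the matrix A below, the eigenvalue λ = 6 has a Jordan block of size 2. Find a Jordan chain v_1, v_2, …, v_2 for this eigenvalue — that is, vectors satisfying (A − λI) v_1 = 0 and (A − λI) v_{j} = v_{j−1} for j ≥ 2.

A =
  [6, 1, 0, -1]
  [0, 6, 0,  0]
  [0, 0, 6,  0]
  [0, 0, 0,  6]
A Jordan chain for λ = 6 of length 2:
v_1 = (1, 0, 0, 0)ᵀ
v_2 = (0, 1, 0, 0)ᵀ

Let N = A − (6)·I. We want v_2 with N^2 v_2 = 0 but N^1 v_2 ≠ 0; then v_{j-1} := N · v_j for j = 2, …, 2.

Pick v_2 = (0, 1, 0, 0)ᵀ.
Then v_1 = N · v_2 = (1, 0, 0, 0)ᵀ.

Sanity check: (A − (6)·I) v_1 = (0, 0, 0, 0)ᵀ = 0. ✓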